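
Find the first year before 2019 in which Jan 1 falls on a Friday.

2016

Jan 1 advances by 2 weekdays after a leap year and by 1 after a common year.
2019: Jan 1 is Tuesday.
2018: Monday
2017: Sunday
2016: Friday (leap)
2016 begins on a Friday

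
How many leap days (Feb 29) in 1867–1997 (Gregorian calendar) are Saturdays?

6

Leap years in 1867–1997: 32 of them.
Feb 29 weekday advances by 5 (mod 7) from one leap year to the next four years later (or differs when a century non-leap intervenes).
Leap-day weekdays: 1868:Sat✓ 1872:Thu 1876:Tue 1880:Sun 1884:Fri 1888:Wed 1892:Mon 1896:Sat✓ 1904:Mon 1908:Sat✓ 1912:Thu 1916:Tue 1920:Sun …(6 more)… 1948:Sun 1952:Fri 1956:Wed 1960:Mon 1964:Sat✓ 1968:Thu 1972:Tue 1976:Sun 1980:Fri 1984:Wed 1988:Mon 1992:Sat✓ 1996:Thu
Saturday: 1868, 1896, 1908, 1936, 1964, 1992 → 6.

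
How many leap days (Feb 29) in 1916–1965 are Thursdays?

1

Leap years in 1916–1965: 13 of them.
Feb 29 weekday advances by 5 (mod 7) from one leap year to the next four years later (or differs when a century non-leap intervenes).
Leap-day weekdays: 1916:Tue 1920:Sun 1924:Fri 1928:Wed 1932:Mon 1936:Sat 1940:Thu✓ 1944:Tue 1948:Sun 1952:Fri 1956:Wed 1960:Mon 1964:Sat
Thursday: 1940 → 1.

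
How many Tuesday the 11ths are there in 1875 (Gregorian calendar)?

Check the 11th of each month of 1875: Jan 11: Mon, Feb 11: Thu, Mar 11: Thu, Apr 11: Sun, May 11: Tue, Jun 11: Fri, Jul 11: Sun, Aug 11: Wed, Sep 11: Sat, Oct 11: Mon, Nov 11: Thu, Dec 11: Sat.
Tuesday occurs in May — 1 month.

1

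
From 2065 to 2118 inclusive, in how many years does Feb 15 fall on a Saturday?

Track Feb 15's weekday year by year (advancing +1, or +2 across a Feb 29):
  2065: Sun  2066: Mon (+1)  2067: Tue (+1)  2068: Wed (+1)  2069: Fri (+2)
  2070: Sat (+1) ✓  2071: Sun (+1)  2072: Mon (+1)  2073: Wed (+2)  2074: Thu (+1)
  2075: Fri (+1)  2076: Sat (+1) ✓  2077: Mon (+2)  2078: Tue (+1)  … (26 more years) …
  2105: Sun (+2)  2106: Mon (+1)  2107: Tue (+1)  2108: Wed (+1)  2109: Fri (+2)
  2110: Sat (+1) ✓  2111: Sun (+1)  2112: Mon (+1)  2113: Wed (+2)  2114: Thu (+1)
  2115: Fri (+1)  2116: Sat (+1) ✓  2117: Mon (+2)  2118: Tue (+1)
Saturday years: 2070, 2076, 2081, 2087, 2098, 2110, 2116 — 7 in total.

7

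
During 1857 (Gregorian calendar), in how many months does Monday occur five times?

4

A month of length L has five Mondays iff its first Monday is on day ≤ L−28 (so day 1–3 in a 31-day month, 1–2 in a 30-day month, day 1 in a leap February).
Checking each month of 1857: Jan starts Thu (31d); Feb starts Sun (28d); Mar starts Sun (31d) ✓; Apr starts Wed (30d); May starts Fri (31d); Jun starts Mon (30d) ✓; Jul starts Wed (31d); Aug starts Sat (31d) ✓; Sep starts Tue (30d); Oct starts Thu (31d); Nov starts Sun (30d) ✓; Dec starts Tue (31d).
Five-Monday months: March, June, August, November → 4.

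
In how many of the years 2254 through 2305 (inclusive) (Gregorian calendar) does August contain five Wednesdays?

August has 31 days; it has five Wednesdays when Wednesday falls among the first (month-length − 28) days — i.e. when August 1 is one of Wednesday/Tuesday/Monday.
August 1 by year: 2254:Tue✓ 2255:Wed✓ 2256:Fri 2257:Sat 2258:Sun 2259:Mon✓ 2260:Wed✓ 2261:Thu 2262:Fri 2263:Sat 2264:Mon✓ 2265:Tue✓ 2266:Wed✓ 2267:Thu 2268:Sat …(22 more)… 2291:Sat 2292:Mon✓ 2293:Tue✓ 2294:Wed✓ 2295:Thu 2296:Sat 2297:Sun 2298:Mon✓ 2299:Tue✓ 2300:Wed✓ 2301:Thu 2302:Fri 2303:Sat 2304:Mon✓ 2305:Tue✓
Years with five Wednesdays: 2254, 2255, 2259, 2260, 2264, 2265, 2266, 2270, 2271, 2276, 2277, 2281, 2282, 2283, 2287, 2288, 2292, 2293, 2294, 2298, 2299, 2300, 2304, 2305 → 24.

24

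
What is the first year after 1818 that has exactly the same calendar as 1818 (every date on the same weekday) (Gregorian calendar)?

Two years share a calendar iff Jan 1 falls on the same weekday and both are leap or both are common. 1818: Jan 1 is Thursday, common year.
1819: Jan 1 Friday, common
1820: Jan 1 Saturday, leap
1821: Jan 1 Monday, common
1822: Jan 1 Tuesday, common
1823: Jan 1 Wednesday, common
1824: Jan 1 Thursday, leap
1825: Jan 1 Saturday, common
1826: Jan 1 Sunday, common
1827: Jan 1 Monday, common
1828: Jan 1 Tuesday, leap
1829: Jan 1 Thursday, common
1829 matches on both conditions.

1829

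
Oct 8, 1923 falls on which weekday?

January 1, 1923 is a Monday.
October 8 is day 281 of the year, i.e. 280 days after Jan 1.
280 mod 7 = 0, so advance 0 weekdays from Monday: Monday.

Monday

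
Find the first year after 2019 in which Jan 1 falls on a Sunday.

2023

Jan 1 advances by 2 weekdays after a leap year and by 1 after a common year.
2019: Jan 1 is Tuesday.
2020: Wednesday (leap)
2021: Friday
2022: Saturday
2023: Sunday
2023 begins on a Sunday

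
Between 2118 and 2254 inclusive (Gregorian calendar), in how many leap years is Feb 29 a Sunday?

5

Leap years in 2118–2254: 33 of them.
Feb 29 weekday advances by 5 (mod 7) from one leap year to the next four years later (or differs when a century non-leap intervenes).
Leap-day weekdays: 2120:Thu 2124:Tue 2128:Sun✓ 2132:Fri 2136:Wed 2140:Mon 2144:Sat 2148:Thu 2152:Tue 2156:Sun✓ 2160:Fri 2164:Wed 2168:Mon …(7 more)… 2204:Wed 2208:Mon 2212:Sat 2216:Thu 2220:Tue 2224:Sun✓ 2228:Fri 2232:Wed 2236:Mon 2240:Sat 2244:Thu 2248:Tue 2252:Sun✓
Sunday: 2128, 2156, 2184, 2224, 2252 → 5.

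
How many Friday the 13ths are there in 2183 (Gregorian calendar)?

Check the 13th of each month of 2183: Jan 13: Mon, Feb 13: Thu, Mar 13: Thu, Apr 13: Sun, May 13: Tue, Jun 13: Fri, Jul 13: Sun, Aug 13: Wed, Sep 13: Sat, Oct 13: Mon, Nov 13: Thu, Dec 13: Sat.
Friday occurs in June — 1 month.

1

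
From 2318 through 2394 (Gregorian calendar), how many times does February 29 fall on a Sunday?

3

Leap years in 2318–2394: 19 of them.
Feb 29 weekday advances by 5 (mod 7) from one leap year to the next four years later (or differs when a century non-leap intervenes).
Leap-day weekdays: 2320:Sun✓ 2324:Fri 2328:Wed 2332:Mon 2336:Sat 2340:Thu 2344:Tue 2348:Sun✓ 2352:Fri 2356:Wed 2360:Mon 2364:Sat 2368:Thu 2372:Tue 2376:Sun✓ 2380:Fri 2384:Wed 2388:Mon 2392:Sat
Sunday: 2320, 2348, 2376 → 3.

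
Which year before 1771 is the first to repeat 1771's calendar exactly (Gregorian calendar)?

1765

Two years share a calendar iff Jan 1 falls on the same weekday and both are leap or both are common. 1771: Jan 1 is Tuesday, common year.
1770: Jan 1 Monday, common
1769: Jan 1 Sunday, common
1768: Jan 1 Friday, leap
1767: Jan 1 Thursday, common
1766: Jan 1 Wednesday, common
1765: Jan 1 Tuesday, common
1765 matches on both conditions.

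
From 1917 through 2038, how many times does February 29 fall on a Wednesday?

Leap years in 1917–2038: 30 of them.
Feb 29 weekday advances by 5 (mod 7) from one leap year to the next four years later (or differs when a century non-leap intervenes).
Leap-day weekdays: 1920:Sun 1924:Fri 1928:Wed✓ 1932:Mon 1936:Sat 1940:Thu 1944:Tue 1948:Sun 1952:Fri 1956:Wed✓ 1960:Mon 1964:Sat 1968:Thu …(4 more)… 1988:Mon 1992:Sat 1996:Thu 2000:Tue 2004:Sun 2008:Fri 2012:Wed✓ 2016:Mon 2020:Sat 2024:Thu 2028:Tue 2032:Sun 2036:Fri
Wednesday: 1928, 1956, 1984, 2012 → 4.

4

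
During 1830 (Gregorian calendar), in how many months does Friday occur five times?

A month of length L has five Fridays iff its first Friday is on day ≤ L−28 (so day 1–3 in a 31-day month, 1–2 in a 30-day month, day 1 in a leap February).
Checking each month of 1830: Jan starts Fri (31d) ✓; Feb starts Mon (28d); Mar starts Mon (31d); Apr starts Thu (30d) ✓; May starts Sat (31d); Jun starts Tue (30d); Jul starts Thu (31d) ✓; Aug starts Sun (31d); Sep starts Wed (30d); Oct starts Fri (31d) ✓; Nov starts Mon (30d); Dec starts Wed (31d) ✓.
Five-Friday months: January, April, July, October, December → 5.

5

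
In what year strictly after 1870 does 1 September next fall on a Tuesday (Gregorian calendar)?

From one year to the next, a fixed date's weekday advances by 1, or by 2 when a Feb 29 lies between the two dates.
1870: September 1 is Thursday.
1871: Friday (+1)
1872: Sunday (+2)
1873: Monday (+1)
1874: Tuesday (+1)
1 September falls on a Tuesday in 1874.

1874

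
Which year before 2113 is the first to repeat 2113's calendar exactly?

2102

Two years share a calendar iff Jan 1 falls on the same weekday and both are leap or both are common. 2113: Jan 1 is Sunday, common year.
2112: Jan 1 Friday, leap
2111: Jan 1 Thursday, common
2110: Jan 1 Wednesday, common
2109: Jan 1 Tuesday, common
2108: Jan 1 Sunday, leap
2107: Jan 1 Saturday, common
2106: Jan 1 Friday, common
2105: Jan 1 Thursday, common
2104: Jan 1 Tuesday, leap
2103: Jan 1 Monday, common
2102: Jan 1 Sunday, common
2102 matches on both conditions.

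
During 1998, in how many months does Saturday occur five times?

4

A month of length L has five Saturdays iff its first Saturday is on day ≤ L−28 (so day 1–3 in a 31-day month, 1–2 in a 30-day month, day 1 in a leap February).
Checking each month of 1998: Jan starts Thu (31d) ✓; Feb starts Sun (28d); Mar starts Sun (31d); Apr starts Wed (30d); May starts Fri (31d) ✓; Jun starts Mon (30d); Jul starts Wed (31d); Aug starts Sat (31d) ✓; Sep starts Tue (30d); Oct starts Thu (31d) ✓; Nov starts Sun (30d); Dec starts Tue (31d).
Five-Saturday months: January, May, August, October → 4.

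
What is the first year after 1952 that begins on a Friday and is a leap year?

Jan 1 advances by 2 weekdays after a leap year and by 1 after a common year.
1952: Jan 1 is Tuesday (leap).
1953: Thursday
1954: Friday
1955: Saturday
1956: Sunday (leap)
1957: Tuesday
1958: Wednesday
1959: Thursday
1960: Friday (leap)
1960 begins on a Friday and is a leap year.

1960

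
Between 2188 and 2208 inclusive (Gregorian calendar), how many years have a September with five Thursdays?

September has 30 days; it has five Thursdays when Thursday falls among the first (month-length − 28) days — i.e. when September 1 is one of Thursday/Wednesday.
September 1 by year: 2188:Mon 2189:Tue 2190:Wed✓ 2191:Thu✓ 2192:Sat 2193:Sun 2194:Mon 2195:Tue 2196:Thu✓ 2197:Fri 2198:Sat 2199:Sun 2200:Mon 2201:Tue 2202:Wed✓ 2203:Thu✓ 2204:Sat 2205:Sun 2206:Mon 2207:Tue 2208:Thu✓
Years with five Thursdays: 2190, 2191, 2196, 2202, 2203, 2208 → 6.

6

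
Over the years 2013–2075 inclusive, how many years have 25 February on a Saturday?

9

Track 25 February's weekday year by year (advancing +1, or +2 across a Feb 29):
  2013: Mon  2014: Tue (+1)  2015: Wed (+1)  2016: Thu (+1)  2017: Sat (+2) ✓
  2018: Sun (+1)  2019: Mon (+1)  2020: Tue (+1)  2021: Thu (+2)  2022: Fri (+1)
  2023: Sat (+1) ✓  2024: Sun (+1)  2025: Tue (+2)  2026: Wed (+1)  … (35 more years) …
  2062: Sat (+1) ✓  2063: Sun (+1)  2064: Mon (+1)  2065: Wed (+2)  2066: Thu (+1)
  2067: Fri (+1)  2068: Sat (+1) ✓  2069: Mon (+2)  2070: Tue (+1)  2071: Wed (+1)
  2072: Thu (+1)  2073: Sat (+2) ✓  2074: Sun (+1)  2075: Mon (+1)
Saturday years: 2017, 2023, 2034, 2040, 2045, 2051, 2062, 2068, 2073 — 9 in total.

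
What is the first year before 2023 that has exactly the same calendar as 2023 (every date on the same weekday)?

Two years share a calendar iff Jan 1 falls on the same weekday and both are leap or both are common. 2023: Jan 1 is Sunday, common year.
2022: Jan 1 Saturday, common
2021: Jan 1 Friday, common
2020: Jan 1 Wednesday, leap
2019: Jan 1 Tuesday, common
2018: Jan 1 Monday, common
2017: Jan 1 Sunday, common
2017 matches on both conditions.

2017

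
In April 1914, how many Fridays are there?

April 1914 has 30 days and begins on Wednesday.
The first Friday is April 3.
Fridays fall on 3, 10, 17, 24 — that's 4.

4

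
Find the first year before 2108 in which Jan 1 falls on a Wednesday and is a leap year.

Jan 1 advances by 2 weekdays after a leap year and by 1 after a common year.
2108: Jan 1 is Sunday (leap).
2107: Saturday
2106: Friday
2105: Thursday
2104: Tuesday (leap)
2103: Monday
2102: Sunday
2101: Saturday
2100: Friday
2099: Thursday
2098: Wednesday
2097: Tuesday
2096: Sunday (leap)
2095: Saturday
2094: Friday
2093: Thursday
2092: Tuesday (leap)
2091: Monday
2090: Sunday
2089: Saturday
2088: Thursday (leap)
2087: Wednesday
2086: Tuesday
2085: Monday
2084: Saturday (leap)
2083: Friday
2082: Thursday
2081: Wednesday
2080: Monday (leap)
2079: Sunday
2078: Saturday
2077: Friday
2076: Wednesday (leap)
2076 begins on a Wednesday and is a leap year.

2076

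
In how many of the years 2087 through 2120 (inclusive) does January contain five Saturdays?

15

January has 31 days; it has five Saturdays when Saturday falls among the first (month-length − 28) days — i.e. when January 1 is one of Saturday/Friday/Thursday.
January 1 by year: 2087:Wed 2088:Thu✓ 2089:Sat✓ 2090:Sun 2091:Mon 2092:Tue 2093:Thu✓ 2094:Fri✓ 2095:Sat✓ 2096:Sun 2097:Tue 2098:Wed 2099:Thu✓ 2100:Fri✓ 2101:Sat✓ …(4 more)… 2106:Fri✓ 2107:Sat✓ 2108:Sun 2109:Tue 2110:Wed 2111:Thu✓ 2112:Fri✓ 2113:Sun 2114:Mon 2115:Tue 2116:Wed 2117:Fri✓ 2118:Sat✓ 2119:Sun 2120:Mon
Years with five Saturdays: 2088, 2089, 2093, 2094, 2095, 2099, 2100, 2101, 2105, 2106, 2107, 2111, 2112, 2117, 2118 → 15.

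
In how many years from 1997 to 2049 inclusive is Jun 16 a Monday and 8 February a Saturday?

6

Check each year's weekday for Jun 16 and 8 February:
  1997: Mon/Sat ✓  1998: Tue/Sun  1999: Wed/Mon  2000: Fri/Tue  2001: Sat/Thu  2002: Sun/Fri  2003: Mon/Sat ✓  2004: Wed/Sun  2005: Thu/Tue  2006: Fri/Wed  2007: Sat/Thu  2008: Mon/Fri  2009: Tue/Sun  2010: Wed/Mon  …(25 more)…  2036: Mon/Fri  2037: Tue/Sun  2038: Wed/Mon  2039: Thu/Tue  2040: Sat/Wed  2041: Sun/Fri  2042: Mon/Sat ✓  2043: Tue/Sun  2044: Thu/Mon  2045: Fri/Wed  2046: Sat/Thu  2047: Sun/Fri  2048: Tue/Sat  2049: Wed/Mon
Both conditions hold in: 1997, 2003, 2014, 2025, 2031, 2042 — 6.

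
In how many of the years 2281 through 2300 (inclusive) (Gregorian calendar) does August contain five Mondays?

August has 31 days; it has five Mondays when Monday falls among the first (month-length − 28) days — i.e. when August 1 is one of Monday/Sunday/Saturday.
August 1 by year: 2281:Mon✓ 2282:Tue 2283:Wed 2284:Fri 2285:Sat✓ 2286:Sun✓ 2287:Mon✓ 2288:Wed 2289:Thu 2290:Fri 2291:Sat✓ 2292:Mon✓ 2293:Tue 2294:Wed 2295:Thu 2296:Sat✓ 2297:Sun✓ 2298:Mon✓ 2299:Tue 2300:Wed
Years with five Mondays: 2281, 2285, 2286, 2287, 2291, 2292, 2296, 2297, 2298 → 9.

9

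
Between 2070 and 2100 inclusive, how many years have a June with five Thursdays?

June has 30 days; it has five Thursdays when Thursday falls among the first (month-length − 28) days — i.e. when June 1 is one of Thursday/Wednesday.
June 1 by year: 2070:Sun 2071:Mon 2072:Wed✓ 2073:Thu✓ 2074:Fri 2075:Sat 2076:Mon 2077:Tue 2078:Wed✓ 2079:Thu✓ 2080:Sat 2081:Sun 2082:Mon 2083:Tue 2084:Thu✓ 2085:Fri 2086:Sat 2087:Sun 2088:Tue 2089:Wed✓ 2090:Thu✓ 2091:Fri 2092:Sun 2093:Mon 2094:Tue 2095:Wed✓ 2096:Fri 2097:Sat 2098:Sun 2099:Mon 2100:Tue
Years with five Thursdays: 2072, 2073, 2078, 2079, 2084, 2089, 2090, 2095 → 8.

8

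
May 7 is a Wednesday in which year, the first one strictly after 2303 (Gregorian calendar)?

From one year to the next, a fixed date's weekday advances by 1, or by 2 when a Feb 29 lies between the two dates.
2303: May 7 is Thursday.
2304: Saturday (+2)
2305: Sunday (+1)
2306: Monday (+1)
2307: Tuesday (+1)
2308: Thursday (+2)
2309: Friday (+1)
2310: Saturday (+1)
2311: Sunday (+1)
2312: Tuesday (+2)
2313: Wednesday (+1)
May 7 falls on a Wednesday in 2313.

2313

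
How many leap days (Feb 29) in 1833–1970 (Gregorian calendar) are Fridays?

4

Leap years in 1833–1970: 33 of them.
Feb 29 weekday advances by 5 (mod 7) from one leap year to the next four years later (or differs when a century non-leap intervenes).
Leap-day weekdays: 1836:Mon 1840:Sat 1844:Thu 1848:Tue 1852:Sun 1856:Fri✓ 1860:Wed 1864:Mon 1868:Sat 1872:Thu 1876:Tue 1880:Sun 1884:Fri✓ …(7 more)… 1920:Sun 1924:Fri✓ 1928:Wed 1932:Mon 1936:Sat 1940:Thu 1944:Tue 1948:Sun 1952:Fri✓ 1956:Wed 1960:Mon 1964:Sat 1968:Thu
Friday: 1856, 1884, 1924, 1952 → 4.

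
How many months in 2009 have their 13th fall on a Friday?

Check the 13th of each month of 2009: Jan 13: Tue, Feb 13: Fri, Mar 13: Fri, Apr 13: Mon, May 13: Wed, Jun 13: Sat, Jul 13: Mon, Aug 13: Thu, Sep 13: Sun, Oct 13: Tue, Nov 13: Fri, Dec 13: Sun.
Friday occurs in February, March, November — 3 months.

3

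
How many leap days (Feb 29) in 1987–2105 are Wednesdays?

4

Leap years in 1987–2105: 29 of them.
Feb 29 weekday advances by 5 (mod 7) from one leap year to the next four years later (or differs when a century non-leap intervenes).
Leap-day weekdays: 1988:Mon 1992:Sat 1996:Thu 2000:Tue 2004:Sun 2008:Fri 2012:Wed✓ 2016:Mon 2020:Sat 2024:Thu 2028:Tue 2032:Sun 2036:Fri …(3 more)… 2052:Thu 2056:Tue 2060:Sun 2064:Fri 2068:Wed✓ 2072:Mon 2076:Sat 2080:Thu 2084:Tue 2088:Sun 2092:Fri 2096:Wed✓ 2104:Fri
Wednesday: 2012, 2040, 2068, 2096 → 4.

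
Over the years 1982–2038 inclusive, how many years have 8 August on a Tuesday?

8

Track 8 August's weekday year by year (advancing +1, or +2 across a Feb 29):
  1982: Sun  1983: Mon (+1)  1984: Wed (+2)  1985: Thu (+1)  1986: Fri (+1)
  1987: Sat (+1)  1988: Mon (+2)  1989: Tue (+1) ✓  1990: Wed (+1)  1991: Thu (+1)
  1992: Sat (+2)  1993: Sun (+1)  1994: Mon (+1)  1995: Tue (+1) ✓  … (29 more years) …
  2025: Fri (+1)  2026: Sat (+1)  2027: Sun (+1)  2028: Tue (+2) ✓  2029: Wed (+1)
  2030: Thu (+1)  2031: Fri (+1)  2032: Sun (+2)  2033: Mon (+1)  2034: Tue (+1) ✓
  2035: Wed (+1)  2036: Fri (+2)  2037: Sat (+1)  2038: Sun (+1)
Tuesday years: 1989, 1995, 2000, 2006, 2017, 2023, 2028, 2034 — 8 in total.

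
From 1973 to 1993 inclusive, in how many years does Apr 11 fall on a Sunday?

Track Apr 11's weekday year by year (advancing +1, or +2 across a Feb 29):
  1973: Wed  1974: Thu (+1)  1975: Fri (+1)  1976: Sun (+2) ✓  1977: Mon (+1)
  1978: Tue (+1)  1979: Wed (+1)  1980: Fri (+2)  1981: Sat (+1)  1982: Sun (+1) ✓
  1983: Mon (+1)  1984: Wed (+2)  1985: Thu (+1)  1986: Fri (+1)  1987: Sat (+1)
  1988: Mon (+2)  1989: Tue (+1)  1990: Wed (+1)  1991: Thu (+1)  1992: Sat (+2)
  1993: Sun (+1) ✓
Sunday years: 1976, 1982, 1993 — 3 in total.

3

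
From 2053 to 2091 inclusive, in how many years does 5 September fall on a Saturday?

5

Track 5 September's weekday year by year (advancing +1, or +2 across a Feb 29):
  2053: Fri  2054: Sat (+1) ✓  2055: Sun (+1)  2056: Tue (+2)  2057: Wed (+1)
  2058: Thu (+1)  2059: Fri (+1)  2060: Sun (+2)  2061: Mon (+1)  2062: Tue (+1)
  2063: Wed (+1)  2064: Fri (+2)  2065: Sat (+1) ✓  2066: Sun (+1)  … (11 more years) …
  2078: Mon (+1)  2079: Tue (+1)  2080: Thu (+2)  2081: Fri (+1)  2082: Sat (+1) ✓
  2083: Sun (+1)  2084: Tue (+2)  2085: Wed (+1)  2086: Thu (+1)  2087: Fri (+1)
  2088: Sun (+2)  2089: Mon (+1)  2090: Tue (+1)  2091: Wed (+1)
Saturday years: 2054, 2065, 2071, 2076, 2082 — 5 in total.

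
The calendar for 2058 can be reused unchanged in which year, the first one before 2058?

Two years share a calendar iff Jan 1 falls on the same weekday and both are leap or both are common. 2058: Jan 1 is Tuesday, common year.
2057: Jan 1 Monday, common
2056: Jan 1 Saturday, leap
2055: Jan 1 Friday, common
2054: Jan 1 Thursday, common
2053: Jan 1 Wednesday, common
2052: Jan 1 Monday, leap
2051: Jan 1 Sunday, common
2050: Jan 1 Saturday, common
2049: Jan 1 Friday, common
2048: Jan 1 Wednesday, leap
2047: Jan 1 Tuesday, common
2047 matches on both conditions.

2047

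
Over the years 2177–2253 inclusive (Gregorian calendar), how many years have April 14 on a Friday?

10

Track April 14's weekday year by year (advancing +1, or +2 across a Feb 29):
  2177: Mon  2178: Tue (+1)  2179: Wed (+1)  2180: Fri (+2) ✓  2181: Sat (+1)
  2182: Sun (+1)  2183: Mon (+1)  2184: Wed (+2)  2185: Thu (+1)  2186: Fri (+1) ✓
  2187: Sat (+1)  2188: Mon (+2)  2189: Tue (+1)  2190: Wed (+1)  … (49 more years) …
  2240: Tue (+2)  2241: Wed (+1)  2242: Thu (+1)  2243: Fri (+1) ✓  2244: Sun (+2)
  2245: Mon (+1)  2246: Tue (+1)  2247: Wed (+1)  2248: Fri (+2) ✓  2249: Sat (+1)
  2250: Sun (+1)  2251: Mon (+1)  2252: Wed (+2)  2253: Thu (+1)
Friday years: 2180, 2186, 2197, 2209, 2215, 2220, 2226, 2237, 2243, 2248 — 10 in total.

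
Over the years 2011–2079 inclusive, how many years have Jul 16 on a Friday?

Track Jul 16's weekday year by year (advancing +1, or +2 across a Feb 29):
  2011: Sat  2012: Mon (+2)  2013: Tue (+1)  2014: Wed (+1)  2015: Thu (+1)
  2016: Sat (+2)  2017: Sun (+1)  2018: Mon (+1)  2019: Tue (+1)  2020: Thu (+2)
  2021: Fri (+1) ✓  2022: Sat (+1)  2023: Sun (+1)  2024: Tue (+2)  … (41 more years) …
  2066: Fri (+1) ✓  2067: Sat (+1)  2068: Mon (+2)  2069: Tue (+1)  2070: Wed (+1)
  2071: Thu (+1)  2072: Sat (+2)  2073: Sun (+1)  2074: Mon (+1)  2075: Tue (+1)
  2076: Thu (+2)  2077: Fri (+1) ✓  2078: Sat (+1)  2079: Sun (+1)
Friday years: 2021, 2027, 2032, 2038, 2049, 2055, 2060, 2066, 2077 — 9 in total.

9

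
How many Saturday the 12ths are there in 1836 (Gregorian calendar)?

2

Check the 12th of each month of 1836: Jan 12: Tue, Feb 12: Fri, Mar 12: Sat, Apr 12: Tue, May 12: Thu, Jun 12: Sun, Jul 12: Tue, Aug 12: Fri, Sep 12: Mon, Oct 12: Wed, Nov 12: Sat, Dec 12: Mon.
Saturday occurs in March, November — 2 months.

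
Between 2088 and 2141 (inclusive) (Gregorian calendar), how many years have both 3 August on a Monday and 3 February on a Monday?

1

Check each year's weekday for 3 August and 3 February:
  2088: Tue/Tue  2089: Wed/Thu  2090: Thu/Fri  2091: Fri/Sat  2092: Sun/Sun  2093: Mon/Tue  2094: Tue/Wed  2095: Wed/Thu  2096: Fri/Fri  2097: Sat/Sun  2098: Sun/Mon  2099: Mon/Tue  2100: Tue/Wed  2101: Wed/Thu  …(26 more)…  2128: Tue/Tue  2129: Wed/Thu  2130: Thu/Fri  2131: Fri/Sat  2132: Sun/Sun  2133: Mon/Tue  2134: Tue/Wed  2135: Wed/Thu  2136: Fri/Fri  2137: Sat/Sun  2138: Sun/Mon  2139: Mon/Tue  2140: Wed/Wed  2141: Thu/Fri
Both conditions hold in: 2116 — 1.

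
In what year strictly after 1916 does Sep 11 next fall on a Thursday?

1919

From one year to the next, a fixed date's weekday advances by 1, or by 2 when a Feb 29 lies between the two dates.
1916: September 11 is Monday.
1917: Tuesday (+1)
1918: Wednesday (+1)
1919: Thursday (+1)
Sep 11 falls on a Thursday in 1919.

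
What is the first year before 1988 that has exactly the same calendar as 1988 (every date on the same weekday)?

Two years share a calendar iff Jan 1 falls on the same weekday and both are leap or both are common. 1988: Jan 1 is Friday, leap year.
1987: Jan 1 Thursday, common
1986: Jan 1 Wednesday, common
1985: Jan 1 Tuesday, common
1984: Jan 1 Sunday, leap
1983: Jan 1 Saturday, common
1982: Jan 1 Friday, common
1981: Jan 1 Thursday, common
1980: Jan 1 Tuesday, leap
1979: Jan 1 Monday, common
1978: Jan 1 Sunday, common
1977: Jan 1 Saturday, common
1976: Jan 1 Thursday, leap
1975: Jan 1 Wednesday, common
1974: Jan 1 Tuesday, common
1973: Jan 1 Monday, common
1972: Jan 1 Saturday, leap
1971: Jan 1 Friday, common
1970: Jan 1 Thursday, common
1969: Jan 1 Wednesday, common
1968: Jan 1 Monday, leap
1967: Jan 1 Sunday, common
1966: Jan 1 Saturday, common
1965: Jan 1 Friday, common
1964: Jan 1 Wednesday, leap
1963: Jan 1 Tuesday, common
1962: Jan 1 Monday, common
1961: Jan 1 Sunday, common
1960: Jan 1 Friday, leap
1960 matches on both conditions.

1960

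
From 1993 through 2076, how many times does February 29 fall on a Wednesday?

Leap years in 1993–2076: 21 of them.
Feb 29 weekday advances by 5 (mod 7) from one leap year to the next four years later (or differs when a century non-leap intervenes).
Leap-day weekdays: 1996:Thu 2000:Tue 2004:Sun 2008:Fri 2012:Wed✓ 2016:Mon 2020:Sat 2024:Thu 2028:Tue 2032:Sun 2036:Fri 2040:Wed✓ 2044:Mon 2048:Sat 2052:Thu 2056:Tue 2060:Sun 2064:Fri 2068:Wed✓ 2072:Mon 2076:Sat
Wednesday: 2012, 2040, 2068 → 3.

3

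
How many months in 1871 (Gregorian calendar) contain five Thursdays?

A month of length L has five Thursdays iff its first Thursday is on day ≤ L−28 (so day 1–3 in a 31-day month, 1–2 in a 30-day month, day 1 in a leap February).
Checking each month of 1871: Jan starts Sun (31d); Feb starts Wed (28d); Mar starts Wed (31d) ✓; Apr starts Sat (30d); May starts Mon (31d); Jun starts Thu (30d) ✓; Jul starts Sat (31d); Aug starts Tue (31d) ✓; Sep starts Fri (30d); Oct starts Sun (31d); Nov starts Wed (30d) ✓; Dec starts Fri (31d).
Five-Thursday months: March, June, August, November → 4.

4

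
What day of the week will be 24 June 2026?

January 1, 2026 is a Thursday.
June 24 is day 175 of the year, i.e. 174 days after Jan 1.
174 mod 7 = 6, so advance 6 weekdays from Thursday: Wednesday.

Wednesday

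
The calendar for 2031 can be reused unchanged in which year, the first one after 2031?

2042

Two years share a calendar iff Jan 1 falls on the same weekday and both are leap or both are common. 2031: Jan 1 is Wednesday, common year.
2032: Jan 1 Thursday, leap
2033: Jan 1 Saturday, common
2034: Jan 1 Sunday, common
2035: Jan 1 Monday, common
2036: Jan 1 Tuesday, leap
2037: Jan 1 Thursday, common
2038: Jan 1 Friday, common
2039: Jan 1 Saturday, common
2040: Jan 1 Sunday, leap
2041: Jan 1 Tuesday, common
2042: Jan 1 Wednesday, common
2042 matches on both conditions.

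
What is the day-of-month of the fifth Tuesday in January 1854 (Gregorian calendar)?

January 1, 1854 is a Sunday, so the first Tuesday is the 3rd.
The fifth Tuesday is 3 + 28 = 31.

31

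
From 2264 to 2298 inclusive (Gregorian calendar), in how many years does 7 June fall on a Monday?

5

Track 7 June's weekday year by year (advancing +1, or +2 across a Feb 29):
  2264: Tue  2265: Wed (+1)  2266: Thu (+1)  2267: Fri (+1)  2268: Sun (+2)
  2269: Mon (+1) ✓  2270: Tue (+1)  2271: Wed (+1)  2272: Fri (+2)  2273: Sat (+1)
  2274: Sun (+1)  2275: Mon (+1) ✓  2276: Wed (+2)  2277: Thu (+1)  … (7 more years) …
  2285: Sun (+1)  2286: Mon (+1) ✓  2287: Tue (+1)  2288: Thu (+2)  2289: Fri (+1)
  2290: Sat (+1)  2291: Sun (+1)  2292: Tue (+2)  2293: Wed (+1)  2294: Thu (+1)
  2295: Fri (+1)  2296: Sun (+2)  2297: Mon (+1) ✓  2298: Tue (+1)
Monday years: 2269, 2275, 2280, 2286, 2297 — 5 in total.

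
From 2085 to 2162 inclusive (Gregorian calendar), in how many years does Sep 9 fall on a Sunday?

Track Sep 9's weekday year by year (advancing +1, or +2 across a Feb 29):
  2085: Sun ✓  2086: Mon (+1)  2087: Tue (+1)  2088: Thu (+2)  2089: Fri (+1)
  2090: Sat (+1)  2091: Sun (+1) ✓  2092: Tue (+2)  2093: Wed (+1)  2094: Thu (+1)
  2095: Fri (+1)  2096: Sun (+2) ✓  2097: Mon (+1)  2098: Tue (+1)  … (50 more years) …
  2149: Tue (+1)  2150: Wed (+1)  2151: Thu (+1)  2152: Sat (+2)  2153: Sun (+1) ✓
  2154: Mon (+1)  2155: Tue (+1)  2156: Thu (+2)  2157: Fri (+1)  2158: Sat (+1)
  2159: Sun (+1) ✓  2160: Tue (+2)  2161: Wed (+1)  2162: Thu (+1)
Sunday years: 2085, 2091, 2096, 2103, 2108, 2114, 2125, 2131, 2136, 2142, 2153, 2159 — 12 in total.

12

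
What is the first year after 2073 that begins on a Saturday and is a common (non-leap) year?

Jan 1 advances by 2 weekdays after a leap year and by 1 after a common year.
2073: Jan 1 is Sunday.
2074: Monday
2075: Tuesday
2076: Wednesday (leap)
2077: Friday
2078: Saturday
2078 begins on a Saturday and is a common year.

2078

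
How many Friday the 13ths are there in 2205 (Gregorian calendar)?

Check the 13th of each month of 2205: Jan 13: Sun, Feb 13: Wed, Mar 13: Wed, Apr 13: Sat, May 13: Mon, Jun 13: Thu, Jul 13: Sat, Aug 13: Tue, Sep 13: Fri, Oct 13: Sun, Nov 13: Wed, Dec 13: Fri.
Friday occurs in September, December — 2 months.

2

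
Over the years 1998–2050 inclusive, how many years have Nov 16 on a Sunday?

7

Track Nov 16's weekday year by year (advancing +1, or +2 across a Feb 29):
  1998: Mon  1999: Tue (+1)  2000: Thu (+2)  2001: Fri (+1)  2002: Sat (+1)
  2003: Sun (+1) ✓  2004: Tue (+2)  2005: Wed (+1)  2006: Thu (+1)  2007: Fri (+1)
  2008: Sun (+2) ✓  2009: Mon (+1)  2010: Tue (+1)  2011: Wed (+1)  … (25 more years) …
  2037: Mon (+1)  2038: Tue (+1)  2039: Wed (+1)  2040: Fri (+2)  2041: Sat (+1)
  2042: Sun (+1) ✓  2043: Mon (+1)  2044: Wed (+2)  2045: Thu (+1)  2046: Fri (+1)
  2047: Sat (+1)  2048: Mon (+2)  2049: Tue (+1)  2050: Wed (+1)
Sunday years: 2003, 2008, 2014, 2025, 2031, 2036, 2042 — 7 in total.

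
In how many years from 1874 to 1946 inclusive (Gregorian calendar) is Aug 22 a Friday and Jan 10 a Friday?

Check each year's weekday for Aug 22 and Jan 10:
  1874: Sat/Sat  1875: Sun/Sun  1876: Tue/Mon  1877: Wed/Wed  1878: Thu/Thu  1879: Fri/Fri ✓  1880: Sun/Sat  1881: Mon/Mon  1882: Tue/Tue  1883: Wed/Wed  1884: Fri/Thu  1885: Sat/Sat  1886: Sun/Sun  1887: Mon/Mon  …(45 more)…  1933: Tue/Tue  1934: Wed/Wed  1935: Thu/Thu  1936: Sat/Fri  1937: Sun/Sun  1938: Mon/Mon  1939: Tue/Tue  1940: Thu/Wed  1941: Fri/Fri ✓  1942: Sat/Sat  1943: Sun/Sun  1944: Tue/Mon  1945: Wed/Wed  1946: Thu/Thu
Both conditions hold in: 1879, 1890, 1902, 1913, 1919, 1930, 1941 — 7.

7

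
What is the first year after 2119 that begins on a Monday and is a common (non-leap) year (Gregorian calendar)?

2125

Jan 1 advances by 2 weekdays after a leap year and by 1 after a common year.
2119: Jan 1 is Sunday.
2120: Monday (leap)
2121: Wednesday
2122: Thursday
2123: Friday
2124: Saturday (leap)
2125: Monday
2125 begins on a Monday and is a common year.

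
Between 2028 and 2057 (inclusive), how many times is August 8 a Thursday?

4

Track August 8's weekday year by year (advancing +1, or +2 across a Feb 29):
  2028: Tue  2029: Wed (+1)  2030: Thu (+1) ✓  2031: Fri (+1)  2032: Sun (+2)
  2033: Mon (+1)  2034: Tue (+1)  2035: Wed (+1)  2036: Fri (+2)  2037: Sat (+1)
  2038: Sun (+1)  2039: Mon (+1)  2040: Wed (+2)  2041: Thu (+1) ✓  2042: Fri (+1)
  2043: Sat (+1)  2044: Mon (+2)  2045: Tue (+1)  2046: Wed (+1)  2047: Thu (+1) ✓
  2048: Sat (+2)  2049: Sun (+1)  2050: Mon (+1)  2051: Tue (+1)  2052: Thu (+2) ✓
  2053: Fri (+1)  2054: Sat (+1)  2055: Sun (+1)  2056: Tue (+2)  2057: Wed (+1)
Thursday years: 2030, 2041, 2047, 2052 — 4 in total.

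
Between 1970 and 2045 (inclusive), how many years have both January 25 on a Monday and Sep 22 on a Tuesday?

0

Check each year's weekday for January 25 and Sep 22:
  1970: Sun/Tue  1971: Mon/Wed  1972: Tue/Fri  1973: Thu/Sat  1974: Fri/Sun  1975: Sat/Mon  1976: Sun/Wed  1977: Tue/Thu  1978: Wed/Fri  1979: Thu/Sat  1980: Fri/Mon  1981: Sun/Tue  1982: Mon/Wed  1983: Tue/Thu  …(48 more)…  2032: Sun/Wed  2033: Tue/Thu  2034: Wed/Fri  2035: Thu/Sat  2036: Fri/Mon  2037: Sun/Tue  2038: Mon/Wed  2039: Tue/Thu  2040: Wed/Sat  2041: Fri/Sun  2042: Sat/Mon  2043: Sun/Tue  2044: Mon/Thu  2045: Wed/Fri
Both conditions hold in: no year — 0.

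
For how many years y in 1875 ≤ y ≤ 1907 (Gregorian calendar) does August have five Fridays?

15

August has 31 days; it has five Fridays when Friday falls among the first (month-length − 28) days — i.e. when August 1 is one of Friday/Thursday/Wednesday.
August 1 by year: 1875:Sun 1876:Tue 1877:Wed✓ 1878:Thu✓ 1879:Fri✓ 1880:Sun 1881:Mon 1882:Tue 1883:Wed✓ 1884:Fri✓ 1885:Sat 1886:Sun 1887:Mon 1888:Wed✓ 1889:Thu✓ …(3 more)… 1893:Tue 1894:Wed✓ 1895:Thu✓ 1896:Sat 1897:Sun 1898:Mon 1899:Tue 1900:Wed✓ 1901:Thu✓ 1902:Fri✓ 1903:Sat 1904:Mon 1905:Tue 1906:Wed✓ 1907:Thu✓
Years with five Fridays: 1877, 1878, 1879, 1883, 1884, 1888, 1889, 1890, 1894, 1895, 1900, 1901, 1902, 1906, 1907 → 15.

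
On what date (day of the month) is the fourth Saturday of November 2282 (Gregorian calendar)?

November 1, 2282 is a Wednesday, so the first Saturday is the 4th.
The fourth Saturday is 4 + 21 = 25.

25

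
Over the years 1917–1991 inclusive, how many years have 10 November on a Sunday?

Track 10 November's weekday year by year (advancing +1, or +2 across a Feb 29):
  1917: Sat  1918: Sun (+1) ✓  1919: Mon (+1)  1920: Wed (+2)  1921: Thu (+1)
  1922: Fri (+1)  1923: Sat (+1)  1924: Mon (+2)  1925: Tue (+1)  1926: Wed (+1)
  1927: Thu (+1)  1928: Sat (+2)  1929: Sun (+1) ✓  1930: Mon (+1)  … (47 more years) …
  1978: Fri (+1)  1979: Sat (+1)  1980: Mon (+2)  1981: Tue (+1)  1982: Wed (+1)
  1983: Thu (+1)  1984: Sat (+2)  1985: Sun (+1) ✓  1986: Mon (+1)  1987: Tue (+1)
  1988: Thu (+2)  1989: Fri (+1)  1990: Sat (+1)  1991: Sun (+1) ✓
Sunday years: 1918, 1929, 1935, 1940, 1946, 1957, 1963, 1968, 1974, 1985, 1991 — 11 in total.

11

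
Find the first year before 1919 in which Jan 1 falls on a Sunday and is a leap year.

Jan 1 advances by 2 weekdays after a leap year and by 1 after a common year.
1919: Jan 1 is Wednesday.
1918: Tuesday
1917: Monday
1916: Saturday (leap)
1915: Friday
1914: Thursday
1913: Wednesday
1912: Monday (leap)
1911: Sunday
1910: Saturday
1909: Friday
1908: Wednesday (leap)
1907: Tuesday
1906: Monday
1905: Sunday
1904: Friday (leap)
1903: Thursday
1902: Wednesday
1901: Tuesday
1900: Monday
1899: Sunday
1898: Saturday
1897: Friday
1896: Wednesday (leap)
1895: Tuesday
1894: Monday
1893: Sunday
1892: Friday (leap)
1891: Thursday
1890: Wednesday
1889: Tuesday
1888: Sunday (leap)
1888 begins on a Sunday and is a leap year.

1888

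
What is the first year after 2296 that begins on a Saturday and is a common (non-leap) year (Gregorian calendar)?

2298

Jan 1 advances by 2 weekdays after a leap year and by 1 after a common year.
2296: Jan 1 is Wednesday (leap).
2297: Friday
2298: Saturday
2298 begins on a Saturday and is a common year.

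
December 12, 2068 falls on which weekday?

January 1, 2068 is a Sunday.
December 12 is day 347 of the year, i.e. 346 days after Jan 1.
346 mod 7 = 3, so advance 3 weekdays from Sunday: Wednesday.

Wednesday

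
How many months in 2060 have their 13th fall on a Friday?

Check the 13th of each month of 2060: Jan 13: Tue, Feb 13: Fri, Mar 13: Sat, Apr 13: Tue, May 13: Thu, Jun 13: Sun, Jul 13: Tue, Aug 13: Fri, Sep 13: Mon, Oct 13: Wed, Nov 13: Sat, Dec 13: Mon.
Friday occurs in February, August — 2 months.

2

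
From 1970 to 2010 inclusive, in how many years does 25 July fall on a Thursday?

Track 25 July's weekday year by year (advancing +1, or +2 across a Feb 29):
  1970: Sat  1971: Sun (+1)  1972: Tue (+2)  1973: Wed (+1)  1974: Thu (+1) ✓
  1975: Fri (+1)  1976: Sun (+2)  1977: Mon (+1)  1978: Tue (+1)  1979: Wed (+1)
  1980: Fri (+2)  1981: Sat (+1)  1982: Sun (+1)  1983: Mon (+1)  … (13 more years) …
  1997: Fri (+1)  1998: Sat (+1)  1999: Sun (+1)  2000: Tue (+2)  2001: Wed (+1)
  2002: Thu (+1) ✓  2003: Fri (+1)  2004: Sun (+2)  2005: Mon (+1)  2006: Tue (+1)
  2007: Wed (+1)  2008: Fri (+2)  2009: Sat (+1)  2010: Sun (+1)
Thursday years: 1974, 1985, 1991, 1996, 2002 — 5 in total.

5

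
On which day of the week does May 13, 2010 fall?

Thursday

January 1, 2010 is a Friday.
May 13 is day 133 of the year, i.e. 132 days after Jan 1.
132 mod 7 = 6, so advance 6 weekdays from Friday: Thursday.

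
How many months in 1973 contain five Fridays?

4

A month of length L has five Fridays iff its first Friday is on day ≤ L−28 (so day 1–3 in a 31-day month, 1–2 in a 30-day month, day 1 in a leap February).
Checking each month of 1973: Jan starts Mon (31d); Feb starts Thu (28d); Mar starts Thu (31d) ✓; Apr starts Sun (30d); May starts Tue (31d); Jun starts Fri (30d) ✓; Jul starts Sun (31d); Aug starts Wed (31d) ✓; Sep starts Sat (30d); Oct starts Mon (31d); Nov starts Thu (30d) ✓; Dec starts Sat (31d).
Five-Friday months: March, June, August, November → 4.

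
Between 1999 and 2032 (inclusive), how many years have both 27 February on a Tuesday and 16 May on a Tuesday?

0

Check each year's weekday for 27 February and 16 May:
  1999: Sat/Sun  2000: Sun/Tue  2001: Tue/Wed  2002: Wed/Thu  2003: Thu/Fri  2004: Fri/Sun  2005: Sun/Mon  2006: Mon/Tue  2007: Tue/Wed  2008: Wed/Fri  2009: Fri/Sat  2010: Sat/Sun  2011: Sun/Mon  2012: Mon/Wed  …(6 more)…  2019: Wed/Thu  2020: Thu/Sat  2021: Sat/Sun  2022: Sun/Mon  2023: Mon/Tue  2024: Tue/Thu  2025: Thu/Fri  2026: Fri/Sat  2027: Sat/Sun  2028: Sun/Tue  2029: Tue/Wed  2030: Wed/Thu  2031: Thu/Fri  2032: Fri/Sun
Both conditions hold in: no year — 0.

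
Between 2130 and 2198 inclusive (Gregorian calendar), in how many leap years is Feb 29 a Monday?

3

Leap years in 2130–2198: 17 of them.
Feb 29 weekday advances by 5 (mod 7) from one leap year to the next four years later (or differs when a century non-leap intervenes).
Leap-day weekdays: 2132:Fri 2136:Wed 2140:Mon✓ 2144:Sat 2148:Thu 2152:Tue 2156:Sun 2160:Fri 2164:Wed 2168:Mon✓ 2172:Sat 2176:Thu 2180:Tue 2184:Sun 2188:Fri 2192:Wed 2196:Mon✓
Monday: 2140, 2168, 2196 → 3.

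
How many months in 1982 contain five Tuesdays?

A month of length L has five Tuesdays iff its first Tuesday is on day ≤ L−28 (so day 1–3 in a 31-day month, 1–2 in a 30-day month, day 1 in a leap February).
Checking each month of 1982: Jan starts Fri (31d); Feb starts Mon (28d); Mar starts Mon (31d) ✓; Apr starts Thu (30d); May starts Sat (31d); Jun starts Tue (30d) ✓; Jul starts Thu (31d); Aug starts Sun (31d) ✓; Sep starts Wed (30d); Oct starts Fri (31d); Nov starts Mon (30d) ✓; Dec starts Wed (31d).
Five-Tuesday months: March, June, August, November → 4.

4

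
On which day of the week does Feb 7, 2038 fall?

January 1, 2038 is a Friday.
February 7 is day 38 of the year, i.e. 37 days after Jan 1.
37 mod 7 = 2, so advance 2 weekdays from Friday: Sunday.

Sunday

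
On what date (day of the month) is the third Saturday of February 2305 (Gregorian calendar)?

18

February 1, 2305 is a Wednesday, so the first Saturday is the 4th.
The third Saturday is 4 + 14 = 18.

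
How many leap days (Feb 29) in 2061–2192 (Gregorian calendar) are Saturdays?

4

Leap years in 2061–2192: 32 of them.
Feb 29 weekday advances by 5 (mod 7) from one leap year to the next four years later (or differs when a century non-leap intervenes).
Leap-day weekdays: 2064:Fri 2068:Wed 2072:Mon 2076:Sat✓ 2080:Thu 2084:Tue 2088:Sun 2092:Fri 2096:Wed 2104:Fri 2108:Wed 2112:Mon 2116:Sat✓ …(6 more)… 2144:Sat✓ 2148:Thu 2152:Tue 2156:Sun 2160:Fri 2164:Wed 2168:Mon 2172:Sat✓ 2176:Thu 2180:Tue 2184:Sun 2188:Fri 2192:Wed
Saturday: 2076, 2116, 2144, 2172 → 4.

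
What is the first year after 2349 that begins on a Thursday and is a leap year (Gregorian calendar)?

2376

Jan 1 advances by 2 weekdays after a leap year and by 1 after a common year.
2349: Jan 1 is Saturday.
2350: Sunday
2351: Monday
2352: Tuesday (leap)
2353: Thursday
2354: Friday
2355: Saturday
2356: Sunday (leap)
2357: Tuesday
2358: Wednesday
2359: Thursday
2360: Friday (leap)
2361: Sunday
2362: Monday
2363: Tuesday
2364: Wednesday (leap)
2365: Friday
2366: Saturday
2367: Sunday
2368: Monday (leap)
2369: Wednesday
2370: Thursday
2371: Friday
2372: Saturday (leap)
2373: Monday
2374: Tuesday
2375: Wednesday
2376: Thursday (leap)
2376 begins on a Thursday and is a leap year.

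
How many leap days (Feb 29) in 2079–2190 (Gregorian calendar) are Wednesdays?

Leap years in 2079–2190: 27 of them.
Feb 29 weekday advances by 5 (mod 7) from one leap year to the next four years later (or differs when a century non-leap intervenes).
Leap-day weekdays: 2080:Thu 2084:Tue 2088:Sun 2092:Fri 2096:Wed✓ 2104:Fri 2108:Wed✓ 2112:Mon 2116:Sat 2120:Thu 2124:Tue 2128:Sun 2132:Fri 2136:Wed✓ 2140:Mon 2144:Sat 2148:Thu 2152:Tue 2156:Sun 2160:Fri 2164:Wed✓ 2168:Mon 2172:Sat 2176:Thu 2180:Tue 2184:Sun 2188:Fri
Wednesday: 2096, 2108, 2136, 2164 → 4.

4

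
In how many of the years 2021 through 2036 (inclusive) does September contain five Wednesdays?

September has 30 days; it has five Wednesdays when Wednesday falls among the first (month-length − 28) days — i.e. when September 1 is one of Wednesday/Tuesday.
September 1 by year: 2021:Wed✓ 2022:Thu 2023:Fri 2024:Sun 2025:Mon 2026:Tue✓ 2027:Wed✓ 2028:Fri 2029:Sat 2030:Sun 2031:Mon 2032:Wed✓ 2033:Thu 2034:Fri 2035:Sat 2036:Mon
Years with five Wednesdays: 2021, 2026, 2027, 2032 → 4.

4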